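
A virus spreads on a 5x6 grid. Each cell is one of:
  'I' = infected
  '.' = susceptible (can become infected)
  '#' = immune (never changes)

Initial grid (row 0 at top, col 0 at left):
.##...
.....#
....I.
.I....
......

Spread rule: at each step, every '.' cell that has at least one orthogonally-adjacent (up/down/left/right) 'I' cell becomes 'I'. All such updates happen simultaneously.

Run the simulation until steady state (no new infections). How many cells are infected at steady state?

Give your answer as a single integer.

Step 0 (initial): 2 infected
Step 1: +8 new -> 10 infected
Step 2: +10 new -> 20 infected
Step 3: +6 new -> 26 infected
Step 4: +1 new -> 27 infected
Step 5: +0 new -> 27 infected

Answer: 27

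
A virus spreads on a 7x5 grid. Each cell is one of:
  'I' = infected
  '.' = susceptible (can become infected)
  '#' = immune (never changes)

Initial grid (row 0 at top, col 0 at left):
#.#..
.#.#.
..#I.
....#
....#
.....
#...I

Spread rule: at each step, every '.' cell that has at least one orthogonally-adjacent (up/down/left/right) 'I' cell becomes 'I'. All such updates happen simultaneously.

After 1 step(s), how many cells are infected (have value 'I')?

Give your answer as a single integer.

Step 0 (initial): 2 infected
Step 1: +4 new -> 6 infected

Answer: 6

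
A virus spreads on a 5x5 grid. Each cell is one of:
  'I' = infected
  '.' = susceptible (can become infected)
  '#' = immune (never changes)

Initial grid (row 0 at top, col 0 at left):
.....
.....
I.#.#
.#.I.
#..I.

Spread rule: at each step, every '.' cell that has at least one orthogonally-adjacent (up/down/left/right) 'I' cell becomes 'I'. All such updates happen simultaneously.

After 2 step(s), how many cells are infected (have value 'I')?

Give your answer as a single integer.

Answer: 15

Derivation:
Step 0 (initial): 3 infected
Step 1: +8 new -> 11 infected
Step 2: +4 new -> 15 infected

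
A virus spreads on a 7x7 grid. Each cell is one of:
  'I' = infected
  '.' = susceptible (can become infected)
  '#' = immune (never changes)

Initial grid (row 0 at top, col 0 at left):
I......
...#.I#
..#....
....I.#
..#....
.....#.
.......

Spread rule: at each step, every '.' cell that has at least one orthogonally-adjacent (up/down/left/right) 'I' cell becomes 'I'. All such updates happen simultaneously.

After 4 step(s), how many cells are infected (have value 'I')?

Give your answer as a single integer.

Step 0 (initial): 3 infected
Step 1: +9 new -> 12 infected
Step 2: +11 new -> 23 infected
Step 3: +8 new -> 31 infected
Step 4: +6 new -> 37 infected

Answer: 37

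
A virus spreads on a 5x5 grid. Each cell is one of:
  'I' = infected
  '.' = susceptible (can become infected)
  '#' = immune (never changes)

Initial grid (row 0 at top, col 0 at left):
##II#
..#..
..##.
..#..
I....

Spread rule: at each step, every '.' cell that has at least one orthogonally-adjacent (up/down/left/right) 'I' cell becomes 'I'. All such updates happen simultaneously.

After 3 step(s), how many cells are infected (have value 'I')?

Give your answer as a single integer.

Answer: 14

Derivation:
Step 0 (initial): 3 infected
Step 1: +3 new -> 6 infected
Step 2: +4 new -> 10 infected
Step 3: +4 new -> 14 infected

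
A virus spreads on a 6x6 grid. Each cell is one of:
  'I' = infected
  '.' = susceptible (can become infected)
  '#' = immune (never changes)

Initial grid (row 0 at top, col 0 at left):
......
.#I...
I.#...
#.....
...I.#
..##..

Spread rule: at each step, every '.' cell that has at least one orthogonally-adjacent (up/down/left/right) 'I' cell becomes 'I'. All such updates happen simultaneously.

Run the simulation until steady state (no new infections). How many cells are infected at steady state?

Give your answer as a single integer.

Answer: 30

Derivation:
Step 0 (initial): 3 infected
Step 1: +7 new -> 10 infected
Step 2: +10 new -> 20 infected
Step 3: +7 new -> 27 infected
Step 4: +3 new -> 30 infected
Step 5: +0 new -> 30 infected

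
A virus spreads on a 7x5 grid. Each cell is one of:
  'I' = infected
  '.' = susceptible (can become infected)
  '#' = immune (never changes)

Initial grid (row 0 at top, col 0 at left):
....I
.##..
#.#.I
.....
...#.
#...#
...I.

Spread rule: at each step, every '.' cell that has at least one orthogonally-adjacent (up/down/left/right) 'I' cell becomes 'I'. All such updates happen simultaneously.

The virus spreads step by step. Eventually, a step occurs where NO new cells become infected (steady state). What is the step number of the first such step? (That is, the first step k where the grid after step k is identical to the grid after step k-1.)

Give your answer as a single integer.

Step 0 (initial): 3 infected
Step 1: +7 new -> 10 infected
Step 2: +6 new -> 16 infected
Step 3: +5 new -> 21 infected
Step 4: +3 new -> 24 infected
Step 5: +4 new -> 28 infected
Step 6: +0 new -> 28 infected

Answer: 6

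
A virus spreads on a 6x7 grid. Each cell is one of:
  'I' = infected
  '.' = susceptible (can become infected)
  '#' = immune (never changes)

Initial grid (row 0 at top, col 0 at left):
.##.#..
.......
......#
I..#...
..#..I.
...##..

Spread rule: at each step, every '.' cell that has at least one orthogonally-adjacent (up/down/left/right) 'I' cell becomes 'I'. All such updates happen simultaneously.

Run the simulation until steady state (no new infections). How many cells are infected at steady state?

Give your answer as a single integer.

Answer: 34

Derivation:
Step 0 (initial): 2 infected
Step 1: +7 new -> 9 infected
Step 2: +10 new -> 19 infected
Step 3: +6 new -> 25 infected
Step 4: +6 new -> 31 infected
Step 5: +2 new -> 33 infected
Step 6: +1 new -> 34 infected
Step 7: +0 new -> 34 infected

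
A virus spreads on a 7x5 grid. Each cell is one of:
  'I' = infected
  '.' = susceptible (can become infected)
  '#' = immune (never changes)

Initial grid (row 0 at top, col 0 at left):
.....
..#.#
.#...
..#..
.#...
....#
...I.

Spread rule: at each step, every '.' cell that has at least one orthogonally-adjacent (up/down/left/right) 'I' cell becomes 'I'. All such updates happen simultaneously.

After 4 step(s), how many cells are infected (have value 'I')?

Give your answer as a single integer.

Answer: 15

Derivation:
Step 0 (initial): 1 infected
Step 1: +3 new -> 4 infected
Step 2: +3 new -> 7 infected
Step 3: +5 new -> 12 infected
Step 4: +3 new -> 15 infected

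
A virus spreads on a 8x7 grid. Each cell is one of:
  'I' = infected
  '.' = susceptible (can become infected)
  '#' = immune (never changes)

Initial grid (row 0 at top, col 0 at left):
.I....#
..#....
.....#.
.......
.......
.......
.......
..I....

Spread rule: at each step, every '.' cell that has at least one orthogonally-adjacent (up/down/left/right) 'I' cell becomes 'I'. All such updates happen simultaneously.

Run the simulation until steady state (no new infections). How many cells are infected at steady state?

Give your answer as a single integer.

Step 0 (initial): 2 infected
Step 1: +6 new -> 8 infected
Step 2: +8 new -> 16 infected
Step 3: +11 new -> 27 infected
Step 4: +11 new -> 38 infected
Step 5: +7 new -> 45 infected
Step 6: +4 new -> 49 infected
Step 7: +3 new -> 52 infected
Step 8: +1 new -> 53 infected
Step 9: +0 new -> 53 infected

Answer: 53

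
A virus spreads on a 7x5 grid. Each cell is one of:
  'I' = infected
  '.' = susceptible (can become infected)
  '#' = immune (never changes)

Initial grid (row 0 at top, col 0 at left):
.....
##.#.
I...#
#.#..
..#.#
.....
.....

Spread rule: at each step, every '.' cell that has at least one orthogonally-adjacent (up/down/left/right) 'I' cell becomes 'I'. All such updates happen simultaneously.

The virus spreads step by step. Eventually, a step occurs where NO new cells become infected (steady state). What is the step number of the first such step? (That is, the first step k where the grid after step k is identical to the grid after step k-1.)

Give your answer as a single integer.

Step 0 (initial): 1 infected
Step 1: +1 new -> 2 infected
Step 2: +2 new -> 4 infected
Step 3: +3 new -> 7 infected
Step 4: +4 new -> 11 infected
Step 5: +7 new -> 18 infected
Step 6: +5 new -> 23 infected
Step 7: +3 new -> 26 infected
Step 8: +1 new -> 27 infected
Step 9: +0 new -> 27 infected

Answer: 9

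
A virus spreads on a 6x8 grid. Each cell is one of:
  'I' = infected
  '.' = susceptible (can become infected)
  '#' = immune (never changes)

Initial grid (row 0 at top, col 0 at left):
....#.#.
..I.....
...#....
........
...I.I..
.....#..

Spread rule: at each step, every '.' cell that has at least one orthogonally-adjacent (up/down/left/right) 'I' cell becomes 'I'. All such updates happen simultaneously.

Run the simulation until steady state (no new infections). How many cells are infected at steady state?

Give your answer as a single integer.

Answer: 44

Derivation:
Step 0 (initial): 3 infected
Step 1: +10 new -> 13 infected
Step 2: +14 new -> 27 infected
Step 3: +10 new -> 37 infected
Step 4: +5 new -> 42 infected
Step 5: +1 new -> 43 infected
Step 6: +1 new -> 44 infected
Step 7: +0 new -> 44 infected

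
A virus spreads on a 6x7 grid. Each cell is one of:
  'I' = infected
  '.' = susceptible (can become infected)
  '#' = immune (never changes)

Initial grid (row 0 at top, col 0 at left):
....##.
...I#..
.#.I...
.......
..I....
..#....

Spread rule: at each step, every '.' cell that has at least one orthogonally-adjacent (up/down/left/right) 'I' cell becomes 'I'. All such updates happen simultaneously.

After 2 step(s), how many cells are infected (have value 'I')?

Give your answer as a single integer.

Answer: 20

Derivation:
Step 0 (initial): 3 infected
Step 1: +8 new -> 11 infected
Step 2: +9 new -> 20 infected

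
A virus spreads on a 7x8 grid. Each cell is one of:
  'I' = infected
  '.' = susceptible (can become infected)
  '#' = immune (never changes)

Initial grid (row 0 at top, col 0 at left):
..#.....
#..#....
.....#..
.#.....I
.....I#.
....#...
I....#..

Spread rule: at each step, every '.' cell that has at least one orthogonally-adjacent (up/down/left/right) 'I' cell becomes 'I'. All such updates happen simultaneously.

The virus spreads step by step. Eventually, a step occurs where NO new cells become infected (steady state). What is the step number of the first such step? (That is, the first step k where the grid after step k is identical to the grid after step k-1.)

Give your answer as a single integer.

Answer: 9

Derivation:
Step 0 (initial): 3 infected
Step 1: +8 new -> 11 infected
Step 2: +9 new -> 20 infected
Step 3: +12 new -> 32 infected
Step 4: +7 new -> 39 infected
Step 5: +4 new -> 43 infected
Step 6: +3 new -> 46 infected
Step 7: +1 new -> 47 infected
Step 8: +1 new -> 48 infected
Step 9: +0 new -> 48 infected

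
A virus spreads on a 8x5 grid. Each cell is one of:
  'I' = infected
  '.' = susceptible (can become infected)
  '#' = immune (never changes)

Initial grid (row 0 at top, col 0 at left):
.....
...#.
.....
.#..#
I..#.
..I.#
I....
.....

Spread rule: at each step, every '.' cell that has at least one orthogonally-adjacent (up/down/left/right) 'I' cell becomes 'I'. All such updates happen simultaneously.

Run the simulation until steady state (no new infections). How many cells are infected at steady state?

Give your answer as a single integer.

Answer: 34

Derivation:
Step 0 (initial): 3 infected
Step 1: +9 new -> 12 infected
Step 2: +5 new -> 17 infected
Step 3: +6 new -> 23 infected
Step 4: +5 new -> 28 infected
Step 5: +3 new -> 31 infected
Step 6: +2 new -> 33 infected
Step 7: +1 new -> 34 infected
Step 8: +0 new -> 34 infected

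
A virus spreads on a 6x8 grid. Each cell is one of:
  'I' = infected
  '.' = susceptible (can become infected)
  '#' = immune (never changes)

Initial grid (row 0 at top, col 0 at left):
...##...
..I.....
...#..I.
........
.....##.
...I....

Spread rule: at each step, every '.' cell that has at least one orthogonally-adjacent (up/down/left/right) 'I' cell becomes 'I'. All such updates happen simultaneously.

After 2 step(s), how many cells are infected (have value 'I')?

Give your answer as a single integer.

Step 0 (initial): 3 infected
Step 1: +11 new -> 14 infected
Step 2: +16 new -> 30 infected

Answer: 30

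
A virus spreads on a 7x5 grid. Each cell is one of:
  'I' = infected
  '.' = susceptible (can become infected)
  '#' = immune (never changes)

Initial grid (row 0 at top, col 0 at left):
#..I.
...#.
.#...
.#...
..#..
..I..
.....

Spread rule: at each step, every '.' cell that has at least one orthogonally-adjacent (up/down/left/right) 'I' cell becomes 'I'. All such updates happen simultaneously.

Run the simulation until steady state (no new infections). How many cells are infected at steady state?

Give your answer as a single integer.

Step 0 (initial): 2 infected
Step 1: +5 new -> 7 infected
Step 2: +9 new -> 16 infected
Step 3: +8 new -> 24 infected
Step 4: +5 new -> 29 infected
Step 5: +1 new -> 30 infected
Step 6: +0 new -> 30 infected

Answer: 30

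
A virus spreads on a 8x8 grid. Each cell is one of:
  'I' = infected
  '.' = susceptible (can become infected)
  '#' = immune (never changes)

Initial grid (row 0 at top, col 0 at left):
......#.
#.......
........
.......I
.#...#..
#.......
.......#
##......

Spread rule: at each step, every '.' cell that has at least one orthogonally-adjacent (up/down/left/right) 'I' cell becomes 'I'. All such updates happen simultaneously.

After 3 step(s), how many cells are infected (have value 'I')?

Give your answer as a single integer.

Step 0 (initial): 1 infected
Step 1: +3 new -> 4 infected
Step 2: +5 new -> 9 infected
Step 3: +5 new -> 14 infected

Answer: 14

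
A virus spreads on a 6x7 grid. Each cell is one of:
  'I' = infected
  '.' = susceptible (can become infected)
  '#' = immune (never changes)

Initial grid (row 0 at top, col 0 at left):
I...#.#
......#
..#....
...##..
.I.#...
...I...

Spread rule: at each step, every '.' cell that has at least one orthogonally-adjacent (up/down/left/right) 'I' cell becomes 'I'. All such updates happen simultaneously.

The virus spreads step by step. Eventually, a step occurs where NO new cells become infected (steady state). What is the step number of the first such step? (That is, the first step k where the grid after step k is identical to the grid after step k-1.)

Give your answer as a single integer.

Step 0 (initial): 3 infected
Step 1: +8 new -> 11 infected
Step 2: +9 new -> 20 infected
Step 3: +4 new -> 24 infected
Step 4: +3 new -> 27 infected
Step 5: +4 new -> 31 infected
Step 6: +3 new -> 34 infected
Step 7: +1 new -> 35 infected
Step 8: +0 new -> 35 infected

Answer: 8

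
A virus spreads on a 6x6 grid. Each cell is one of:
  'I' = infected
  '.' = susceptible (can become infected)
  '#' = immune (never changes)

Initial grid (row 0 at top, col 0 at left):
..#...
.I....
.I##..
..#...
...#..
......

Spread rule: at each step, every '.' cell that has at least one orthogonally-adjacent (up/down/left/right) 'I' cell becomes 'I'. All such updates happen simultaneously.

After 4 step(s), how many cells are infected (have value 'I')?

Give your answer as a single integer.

Answer: 21

Derivation:
Step 0 (initial): 2 infected
Step 1: +5 new -> 7 infected
Step 2: +4 new -> 11 infected
Step 3: +5 new -> 16 infected
Step 4: +5 new -> 21 infected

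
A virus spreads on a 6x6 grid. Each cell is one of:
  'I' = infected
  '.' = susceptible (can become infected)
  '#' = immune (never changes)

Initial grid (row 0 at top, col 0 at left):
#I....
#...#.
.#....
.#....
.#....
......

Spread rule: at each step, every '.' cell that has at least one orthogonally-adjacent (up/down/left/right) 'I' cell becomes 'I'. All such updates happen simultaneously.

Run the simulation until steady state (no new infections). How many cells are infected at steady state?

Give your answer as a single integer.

Step 0 (initial): 1 infected
Step 1: +2 new -> 3 infected
Step 2: +2 new -> 5 infected
Step 3: +3 new -> 8 infected
Step 4: +3 new -> 11 infected
Step 5: +4 new -> 15 infected
Step 6: +4 new -> 19 infected
Step 7: +4 new -> 23 infected
Step 8: +3 new -> 26 infected
Step 9: +2 new -> 28 infected
Step 10: +1 new -> 29 infected
Step 11: +1 new -> 30 infected
Step 12: +0 new -> 30 infected

Answer: 30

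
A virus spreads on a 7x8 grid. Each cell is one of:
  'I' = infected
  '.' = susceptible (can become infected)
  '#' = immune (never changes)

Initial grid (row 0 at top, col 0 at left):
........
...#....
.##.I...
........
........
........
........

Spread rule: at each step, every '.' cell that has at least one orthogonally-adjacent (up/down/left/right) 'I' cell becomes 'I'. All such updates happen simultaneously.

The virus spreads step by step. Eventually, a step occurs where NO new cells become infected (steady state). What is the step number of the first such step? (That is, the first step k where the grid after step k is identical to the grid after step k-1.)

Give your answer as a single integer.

Step 0 (initial): 1 infected
Step 1: +4 new -> 5 infected
Step 2: +6 new -> 11 infected
Step 3: +9 new -> 20 infected
Step 4: +10 new -> 30 infected
Step 5: +10 new -> 40 infected
Step 6: +8 new -> 48 infected
Step 7: +4 new -> 52 infected
Step 8: +1 new -> 53 infected
Step 9: +0 new -> 53 infected

Answer: 9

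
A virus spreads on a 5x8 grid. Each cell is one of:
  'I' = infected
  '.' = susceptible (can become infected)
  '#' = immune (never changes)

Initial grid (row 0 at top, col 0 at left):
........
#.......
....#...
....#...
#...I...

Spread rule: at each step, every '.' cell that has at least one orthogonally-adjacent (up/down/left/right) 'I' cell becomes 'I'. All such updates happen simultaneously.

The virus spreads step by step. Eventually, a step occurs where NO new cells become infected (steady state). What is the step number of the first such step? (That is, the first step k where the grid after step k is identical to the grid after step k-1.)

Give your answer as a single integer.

Answer: 9

Derivation:
Step 0 (initial): 1 infected
Step 1: +2 new -> 3 infected
Step 2: +4 new -> 7 infected
Step 3: +6 new -> 13 infected
Step 4: +6 new -> 19 infected
Step 5: +8 new -> 27 infected
Step 6: +6 new -> 33 infected
Step 7: +2 new -> 35 infected
Step 8: +1 new -> 36 infected
Step 9: +0 new -> 36 infected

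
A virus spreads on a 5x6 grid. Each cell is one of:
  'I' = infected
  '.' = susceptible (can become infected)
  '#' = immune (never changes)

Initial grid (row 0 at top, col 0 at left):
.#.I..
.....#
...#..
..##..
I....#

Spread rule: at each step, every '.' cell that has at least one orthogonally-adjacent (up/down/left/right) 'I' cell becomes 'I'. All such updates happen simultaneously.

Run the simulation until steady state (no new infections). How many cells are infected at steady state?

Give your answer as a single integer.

Step 0 (initial): 2 infected
Step 1: +5 new -> 7 infected
Step 2: +6 new -> 13 infected
Step 3: +6 new -> 19 infected
Step 4: +4 new -> 23 infected
Step 5: +1 new -> 24 infected
Step 6: +0 new -> 24 infected

Answer: 24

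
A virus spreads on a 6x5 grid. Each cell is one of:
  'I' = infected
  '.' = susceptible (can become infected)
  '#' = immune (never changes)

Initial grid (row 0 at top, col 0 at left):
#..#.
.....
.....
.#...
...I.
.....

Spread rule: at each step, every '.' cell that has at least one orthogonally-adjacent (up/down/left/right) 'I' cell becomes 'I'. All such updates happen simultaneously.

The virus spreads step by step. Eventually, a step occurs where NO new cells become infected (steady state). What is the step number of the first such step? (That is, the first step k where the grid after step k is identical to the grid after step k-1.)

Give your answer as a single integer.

Step 0 (initial): 1 infected
Step 1: +4 new -> 5 infected
Step 2: +6 new -> 11 infected
Step 3: +5 new -> 16 infected
Step 4: +5 new -> 21 infected
Step 5: +4 new -> 25 infected
Step 6: +2 new -> 27 infected
Step 7: +0 new -> 27 infected

Answer: 7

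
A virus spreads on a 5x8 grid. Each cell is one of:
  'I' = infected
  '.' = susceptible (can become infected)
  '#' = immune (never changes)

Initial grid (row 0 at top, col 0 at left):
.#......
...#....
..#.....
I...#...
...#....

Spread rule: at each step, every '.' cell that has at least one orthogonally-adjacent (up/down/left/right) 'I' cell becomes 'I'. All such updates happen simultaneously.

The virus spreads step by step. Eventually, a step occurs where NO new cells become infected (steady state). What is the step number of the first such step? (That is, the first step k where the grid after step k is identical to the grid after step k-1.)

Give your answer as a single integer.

Step 0 (initial): 1 infected
Step 1: +3 new -> 4 infected
Step 2: +4 new -> 8 infected
Step 3: +4 new -> 12 infected
Step 4: +2 new -> 14 infected
Step 5: +2 new -> 16 infected
Step 6: +3 new -> 19 infected
Step 7: +4 new -> 23 infected
Step 8: +5 new -> 28 infected
Step 9: +5 new -> 33 infected
Step 10: +2 new -> 35 infected
Step 11: +0 new -> 35 infected

Answer: 11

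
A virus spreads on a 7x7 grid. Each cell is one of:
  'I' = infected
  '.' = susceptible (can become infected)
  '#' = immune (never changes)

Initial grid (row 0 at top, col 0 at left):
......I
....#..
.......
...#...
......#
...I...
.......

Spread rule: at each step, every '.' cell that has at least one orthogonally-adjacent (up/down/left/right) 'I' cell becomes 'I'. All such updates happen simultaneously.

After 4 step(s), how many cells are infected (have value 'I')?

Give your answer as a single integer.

Answer: 37

Derivation:
Step 0 (initial): 2 infected
Step 1: +6 new -> 8 infected
Step 2: +9 new -> 17 infected
Step 3: +11 new -> 28 infected
Step 4: +9 new -> 37 infected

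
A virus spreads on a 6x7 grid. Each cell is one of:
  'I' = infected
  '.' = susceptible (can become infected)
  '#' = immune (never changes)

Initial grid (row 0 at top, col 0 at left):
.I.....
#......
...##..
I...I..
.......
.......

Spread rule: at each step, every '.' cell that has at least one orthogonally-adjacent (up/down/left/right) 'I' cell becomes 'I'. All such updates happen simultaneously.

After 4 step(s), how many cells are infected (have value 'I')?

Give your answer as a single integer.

Step 0 (initial): 3 infected
Step 1: +9 new -> 12 infected
Step 2: +11 new -> 23 infected
Step 3: +10 new -> 33 infected
Step 4: +5 new -> 38 infected

Answer: 38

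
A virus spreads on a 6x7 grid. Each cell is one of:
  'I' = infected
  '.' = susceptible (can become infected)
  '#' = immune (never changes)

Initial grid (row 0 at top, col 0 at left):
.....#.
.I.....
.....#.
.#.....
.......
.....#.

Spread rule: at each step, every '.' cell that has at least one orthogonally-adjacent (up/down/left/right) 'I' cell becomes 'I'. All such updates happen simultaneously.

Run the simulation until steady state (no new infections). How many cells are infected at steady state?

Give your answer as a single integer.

Step 0 (initial): 1 infected
Step 1: +4 new -> 5 infected
Step 2: +5 new -> 10 infected
Step 3: +5 new -> 15 infected
Step 4: +6 new -> 21 infected
Step 5: +6 new -> 27 infected
Step 6: +6 new -> 33 infected
Step 7: +3 new -> 36 infected
Step 8: +1 new -> 37 infected
Step 9: +1 new -> 38 infected
Step 10: +0 new -> 38 infected

Answer: 38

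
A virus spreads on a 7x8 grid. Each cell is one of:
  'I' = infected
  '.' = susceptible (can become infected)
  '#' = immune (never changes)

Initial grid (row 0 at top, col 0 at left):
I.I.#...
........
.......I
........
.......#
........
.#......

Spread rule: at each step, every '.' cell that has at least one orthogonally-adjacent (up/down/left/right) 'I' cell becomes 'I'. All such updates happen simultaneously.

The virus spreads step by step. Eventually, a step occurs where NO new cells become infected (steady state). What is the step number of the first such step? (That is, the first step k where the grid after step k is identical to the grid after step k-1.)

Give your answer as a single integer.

Step 0 (initial): 3 infected
Step 1: +7 new -> 10 infected
Step 2: +8 new -> 18 infected
Step 3: +10 new -> 28 infected
Step 4: +8 new -> 36 infected
Step 5: +8 new -> 44 infected
Step 6: +7 new -> 51 infected
Step 7: +2 new -> 53 infected
Step 8: +0 new -> 53 infected

Answer: 8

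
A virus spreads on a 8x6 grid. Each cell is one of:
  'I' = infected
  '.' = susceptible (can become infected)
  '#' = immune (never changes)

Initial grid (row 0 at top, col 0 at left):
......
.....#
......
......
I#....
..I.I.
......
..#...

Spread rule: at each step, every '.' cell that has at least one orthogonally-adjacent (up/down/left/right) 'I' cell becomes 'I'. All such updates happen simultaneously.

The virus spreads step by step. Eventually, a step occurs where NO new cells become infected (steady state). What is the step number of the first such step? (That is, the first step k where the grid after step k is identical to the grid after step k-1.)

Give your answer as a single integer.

Answer: 7

Derivation:
Step 0 (initial): 3 infected
Step 1: +9 new -> 12 infected
Step 2: +11 new -> 23 infected
Step 3: +10 new -> 33 infected
Step 4: +6 new -> 39 infected
Step 5: +4 new -> 43 infected
Step 6: +2 new -> 45 infected
Step 7: +0 new -> 45 infected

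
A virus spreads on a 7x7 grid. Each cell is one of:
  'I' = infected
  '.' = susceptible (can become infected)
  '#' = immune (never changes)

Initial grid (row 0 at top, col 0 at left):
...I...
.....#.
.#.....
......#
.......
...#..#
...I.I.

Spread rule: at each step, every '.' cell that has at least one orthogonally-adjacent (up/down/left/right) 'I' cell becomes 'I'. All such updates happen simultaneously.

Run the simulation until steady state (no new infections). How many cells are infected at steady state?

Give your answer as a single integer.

Answer: 44

Derivation:
Step 0 (initial): 3 infected
Step 1: +7 new -> 10 infected
Step 2: +9 new -> 19 infected
Step 3: +12 new -> 31 infected
Step 4: +8 new -> 39 infected
Step 5: +4 new -> 43 infected
Step 6: +1 new -> 44 infected
Step 7: +0 new -> 44 infected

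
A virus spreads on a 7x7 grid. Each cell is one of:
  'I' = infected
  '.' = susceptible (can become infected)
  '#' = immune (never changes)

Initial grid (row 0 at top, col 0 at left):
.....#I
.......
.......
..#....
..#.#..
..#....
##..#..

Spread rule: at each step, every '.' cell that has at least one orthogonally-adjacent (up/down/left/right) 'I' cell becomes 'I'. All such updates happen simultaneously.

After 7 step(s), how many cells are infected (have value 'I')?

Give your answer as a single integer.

Step 0 (initial): 1 infected
Step 1: +1 new -> 2 infected
Step 2: +2 new -> 4 infected
Step 3: +3 new -> 7 infected
Step 4: +5 new -> 12 infected
Step 5: +6 new -> 18 infected
Step 6: +6 new -> 24 infected
Step 7: +6 new -> 30 infected

Answer: 30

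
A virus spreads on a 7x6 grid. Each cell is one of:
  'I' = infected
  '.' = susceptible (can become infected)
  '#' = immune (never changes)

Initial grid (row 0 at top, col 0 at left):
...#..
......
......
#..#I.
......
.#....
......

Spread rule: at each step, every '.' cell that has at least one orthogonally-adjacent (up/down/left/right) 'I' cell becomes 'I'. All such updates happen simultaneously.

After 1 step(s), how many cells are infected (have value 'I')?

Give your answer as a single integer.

Step 0 (initial): 1 infected
Step 1: +3 new -> 4 infected

Answer: 4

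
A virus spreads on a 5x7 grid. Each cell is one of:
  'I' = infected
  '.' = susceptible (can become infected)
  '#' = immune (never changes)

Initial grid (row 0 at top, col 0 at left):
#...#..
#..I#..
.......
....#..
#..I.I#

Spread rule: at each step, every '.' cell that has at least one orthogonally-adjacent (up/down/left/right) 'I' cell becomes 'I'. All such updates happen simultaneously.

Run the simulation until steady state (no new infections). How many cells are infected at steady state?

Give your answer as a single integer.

Step 0 (initial): 3 infected
Step 1: +7 new -> 10 infected
Step 2: +8 new -> 18 infected
Step 3: +5 new -> 23 infected
Step 4: +4 new -> 27 infected
Step 5: +1 new -> 28 infected
Step 6: +0 new -> 28 infected

Answer: 28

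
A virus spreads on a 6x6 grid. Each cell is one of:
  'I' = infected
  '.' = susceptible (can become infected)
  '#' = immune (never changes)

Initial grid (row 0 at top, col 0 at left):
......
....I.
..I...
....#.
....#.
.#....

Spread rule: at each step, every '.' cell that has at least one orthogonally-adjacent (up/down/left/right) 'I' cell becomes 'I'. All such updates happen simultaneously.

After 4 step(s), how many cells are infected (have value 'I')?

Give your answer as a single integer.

Answer: 30

Derivation:
Step 0 (initial): 2 infected
Step 1: +8 new -> 10 infected
Step 2: +9 new -> 19 infected
Step 3: +7 new -> 26 infected
Step 4: +4 new -> 30 infected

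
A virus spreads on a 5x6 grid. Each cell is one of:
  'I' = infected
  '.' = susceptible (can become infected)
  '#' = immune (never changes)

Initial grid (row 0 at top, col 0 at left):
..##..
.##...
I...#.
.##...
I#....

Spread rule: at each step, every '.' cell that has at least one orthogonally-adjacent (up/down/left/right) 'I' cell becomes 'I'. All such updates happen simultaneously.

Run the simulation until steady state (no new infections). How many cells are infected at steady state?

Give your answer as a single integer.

Step 0 (initial): 2 infected
Step 1: +3 new -> 5 infected
Step 2: +2 new -> 7 infected
Step 3: +2 new -> 9 infected
Step 4: +2 new -> 11 infected
Step 5: +3 new -> 14 infected
Step 6: +5 new -> 19 infected
Step 7: +3 new -> 22 infected
Step 8: +0 new -> 22 infected

Answer: 22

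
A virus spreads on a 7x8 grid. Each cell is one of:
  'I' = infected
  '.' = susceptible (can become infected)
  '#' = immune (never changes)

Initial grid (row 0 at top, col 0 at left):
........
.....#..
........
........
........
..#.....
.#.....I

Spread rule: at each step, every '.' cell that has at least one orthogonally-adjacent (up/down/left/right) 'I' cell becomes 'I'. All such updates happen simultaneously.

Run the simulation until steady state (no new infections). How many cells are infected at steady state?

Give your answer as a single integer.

Answer: 53

Derivation:
Step 0 (initial): 1 infected
Step 1: +2 new -> 3 infected
Step 2: +3 new -> 6 infected
Step 3: +4 new -> 10 infected
Step 4: +5 new -> 15 infected
Step 5: +6 new -> 21 infected
Step 6: +5 new -> 26 infected
Step 7: +4 new -> 30 infected
Step 8: +5 new -> 35 infected
Step 9: +6 new -> 41 infected
Step 10: +5 new -> 46 infected
Step 11: +4 new -> 50 infected
Step 12: +2 new -> 52 infected
Step 13: +1 new -> 53 infected
Step 14: +0 new -> 53 infected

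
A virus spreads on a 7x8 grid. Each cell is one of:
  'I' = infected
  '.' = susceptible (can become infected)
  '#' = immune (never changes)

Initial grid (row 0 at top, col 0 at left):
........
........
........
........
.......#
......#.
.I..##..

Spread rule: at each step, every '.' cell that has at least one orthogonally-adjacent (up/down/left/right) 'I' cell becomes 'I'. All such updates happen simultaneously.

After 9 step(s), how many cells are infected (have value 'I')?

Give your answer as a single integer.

Answer: 43

Derivation:
Step 0 (initial): 1 infected
Step 1: +3 new -> 4 infected
Step 2: +4 new -> 8 infected
Step 3: +4 new -> 12 infected
Step 4: +5 new -> 17 infected
Step 5: +6 new -> 23 infected
Step 6: +6 new -> 29 infected
Step 7: +6 new -> 35 infected
Step 8: +4 new -> 39 infected
Step 9: +4 new -> 43 infected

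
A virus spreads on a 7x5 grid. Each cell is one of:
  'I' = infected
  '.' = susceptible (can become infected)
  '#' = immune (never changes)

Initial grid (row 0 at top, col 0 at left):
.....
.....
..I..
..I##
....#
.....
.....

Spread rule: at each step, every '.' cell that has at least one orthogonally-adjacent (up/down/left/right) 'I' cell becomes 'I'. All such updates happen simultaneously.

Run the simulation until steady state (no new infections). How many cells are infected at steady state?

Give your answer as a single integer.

Answer: 32

Derivation:
Step 0 (initial): 2 infected
Step 1: +5 new -> 7 infected
Step 2: +9 new -> 16 infected
Step 3: +8 new -> 24 infected
Step 4: +6 new -> 30 infected
Step 5: +2 new -> 32 infected
Step 6: +0 new -> 32 infected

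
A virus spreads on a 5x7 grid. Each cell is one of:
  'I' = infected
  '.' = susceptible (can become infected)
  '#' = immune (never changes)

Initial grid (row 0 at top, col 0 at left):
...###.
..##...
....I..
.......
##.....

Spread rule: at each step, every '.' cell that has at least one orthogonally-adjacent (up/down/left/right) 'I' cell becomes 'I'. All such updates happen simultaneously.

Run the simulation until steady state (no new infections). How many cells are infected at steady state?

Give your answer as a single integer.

Step 0 (initial): 1 infected
Step 1: +4 new -> 5 infected
Step 2: +6 new -> 11 infected
Step 3: +6 new -> 17 infected
Step 4: +6 new -> 23 infected
Step 5: +3 new -> 26 infected
Step 6: +2 new -> 28 infected
Step 7: +0 new -> 28 infected

Answer: 28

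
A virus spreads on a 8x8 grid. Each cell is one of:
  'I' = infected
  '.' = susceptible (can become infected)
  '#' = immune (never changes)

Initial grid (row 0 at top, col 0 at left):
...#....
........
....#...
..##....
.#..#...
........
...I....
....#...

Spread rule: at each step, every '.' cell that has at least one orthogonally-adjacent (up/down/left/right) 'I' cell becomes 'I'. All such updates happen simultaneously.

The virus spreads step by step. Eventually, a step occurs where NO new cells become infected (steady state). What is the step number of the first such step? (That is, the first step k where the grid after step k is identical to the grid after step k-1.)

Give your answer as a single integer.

Step 0 (initial): 1 infected
Step 1: +4 new -> 5 infected
Step 2: +6 new -> 11 infected
Step 3: +7 new -> 18 infected
Step 4: +6 new -> 24 infected
Step 5: +5 new -> 29 infected
Step 6: +5 new -> 34 infected
Step 7: +5 new -> 39 infected
Step 8: +6 new -> 45 infected
Step 9: +7 new -> 52 infected
Step 10: +4 new -> 56 infected
Step 11: +1 new -> 57 infected
Step 12: +0 new -> 57 infected

Answer: 12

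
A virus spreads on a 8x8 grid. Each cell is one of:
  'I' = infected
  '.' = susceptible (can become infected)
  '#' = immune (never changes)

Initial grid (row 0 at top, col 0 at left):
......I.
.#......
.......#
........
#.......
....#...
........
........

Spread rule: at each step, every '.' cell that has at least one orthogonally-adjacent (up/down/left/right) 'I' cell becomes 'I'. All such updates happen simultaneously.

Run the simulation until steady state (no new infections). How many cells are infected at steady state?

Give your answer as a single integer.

Step 0 (initial): 1 infected
Step 1: +3 new -> 4 infected
Step 2: +4 new -> 8 infected
Step 3: +4 new -> 12 infected
Step 4: +6 new -> 18 infected
Step 5: +7 new -> 25 infected
Step 6: +7 new -> 32 infected
Step 7: +7 new -> 39 infected
Step 8: +7 new -> 46 infected
Step 9: +5 new -> 51 infected
Step 10: +3 new -> 54 infected
Step 11: +3 new -> 57 infected
Step 12: +2 new -> 59 infected
Step 13: +1 new -> 60 infected
Step 14: +0 new -> 60 infected

Answer: 60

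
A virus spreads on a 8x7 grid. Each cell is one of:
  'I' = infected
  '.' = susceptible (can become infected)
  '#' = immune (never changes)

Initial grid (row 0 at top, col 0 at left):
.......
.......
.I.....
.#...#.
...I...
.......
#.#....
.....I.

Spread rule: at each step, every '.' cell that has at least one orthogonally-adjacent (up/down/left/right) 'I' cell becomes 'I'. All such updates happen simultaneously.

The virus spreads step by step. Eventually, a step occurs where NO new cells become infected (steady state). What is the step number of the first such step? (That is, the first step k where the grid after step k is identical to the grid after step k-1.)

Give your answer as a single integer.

Step 0 (initial): 3 infected
Step 1: +10 new -> 13 infected
Step 2: +16 new -> 29 infected
Step 3: +9 new -> 38 infected
Step 4: +7 new -> 45 infected
Step 5: +4 new -> 49 infected
Step 6: +2 new -> 51 infected
Step 7: +1 new -> 52 infected
Step 8: +0 new -> 52 infected

Answer: 8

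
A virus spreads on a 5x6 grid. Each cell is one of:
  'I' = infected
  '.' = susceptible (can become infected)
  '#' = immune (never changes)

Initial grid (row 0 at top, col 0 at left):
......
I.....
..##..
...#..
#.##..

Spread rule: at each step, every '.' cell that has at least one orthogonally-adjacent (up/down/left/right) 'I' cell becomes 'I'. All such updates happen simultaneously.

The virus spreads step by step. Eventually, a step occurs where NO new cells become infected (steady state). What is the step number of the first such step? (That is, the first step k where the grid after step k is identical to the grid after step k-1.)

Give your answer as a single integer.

Step 0 (initial): 1 infected
Step 1: +3 new -> 4 infected
Step 2: +4 new -> 8 infected
Step 3: +3 new -> 11 infected
Step 4: +4 new -> 15 infected
Step 5: +3 new -> 18 infected
Step 6: +3 new -> 21 infected
Step 7: +2 new -> 23 infected
Step 8: +1 new -> 24 infected
Step 9: +0 new -> 24 infected

Answer: 9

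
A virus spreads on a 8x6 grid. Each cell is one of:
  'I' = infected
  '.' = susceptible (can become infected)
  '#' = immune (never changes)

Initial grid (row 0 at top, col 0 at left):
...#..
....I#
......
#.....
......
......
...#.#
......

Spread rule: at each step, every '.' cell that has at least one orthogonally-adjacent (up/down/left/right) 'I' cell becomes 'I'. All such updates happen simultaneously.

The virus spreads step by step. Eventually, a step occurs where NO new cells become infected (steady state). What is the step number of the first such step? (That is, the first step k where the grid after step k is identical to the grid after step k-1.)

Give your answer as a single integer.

Answer: 11

Derivation:
Step 0 (initial): 1 infected
Step 1: +3 new -> 4 infected
Step 2: +5 new -> 9 infected
Step 3: +6 new -> 15 infected
Step 4: +7 new -> 22 infected
Step 5: +7 new -> 29 infected
Step 6: +3 new -> 32 infected
Step 7: +5 new -> 37 infected
Step 8: +3 new -> 40 infected
Step 9: +2 new -> 42 infected
Step 10: +1 new -> 43 infected
Step 11: +0 new -> 43 infected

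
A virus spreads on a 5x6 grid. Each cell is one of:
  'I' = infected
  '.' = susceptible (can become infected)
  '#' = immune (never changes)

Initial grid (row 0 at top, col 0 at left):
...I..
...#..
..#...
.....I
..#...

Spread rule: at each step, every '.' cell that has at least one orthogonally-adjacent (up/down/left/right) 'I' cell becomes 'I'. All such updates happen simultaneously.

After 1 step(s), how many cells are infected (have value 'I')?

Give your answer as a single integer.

Answer: 7

Derivation:
Step 0 (initial): 2 infected
Step 1: +5 new -> 7 infected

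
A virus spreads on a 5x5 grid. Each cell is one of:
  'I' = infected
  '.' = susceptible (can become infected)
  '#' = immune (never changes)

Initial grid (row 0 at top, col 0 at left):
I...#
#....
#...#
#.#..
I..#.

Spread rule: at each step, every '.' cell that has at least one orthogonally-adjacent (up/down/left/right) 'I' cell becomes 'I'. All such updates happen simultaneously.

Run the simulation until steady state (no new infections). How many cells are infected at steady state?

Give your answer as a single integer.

Step 0 (initial): 2 infected
Step 1: +2 new -> 4 infected
Step 2: +4 new -> 8 infected
Step 3: +3 new -> 11 infected
Step 4: +2 new -> 13 infected
Step 5: +2 new -> 15 infected
Step 6: +1 new -> 16 infected
Step 7: +1 new -> 17 infected
Step 8: +1 new -> 18 infected
Step 9: +0 new -> 18 infected

Answer: 18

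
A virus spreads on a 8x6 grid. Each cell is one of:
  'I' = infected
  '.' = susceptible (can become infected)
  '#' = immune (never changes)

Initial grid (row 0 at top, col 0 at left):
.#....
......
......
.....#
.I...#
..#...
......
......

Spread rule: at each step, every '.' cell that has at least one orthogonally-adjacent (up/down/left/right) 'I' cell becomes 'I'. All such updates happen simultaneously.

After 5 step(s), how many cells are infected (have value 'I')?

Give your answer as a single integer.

Answer: 35

Derivation:
Step 0 (initial): 1 infected
Step 1: +4 new -> 5 infected
Step 2: +6 new -> 11 infected
Step 3: +9 new -> 20 infected
Step 4: +8 new -> 28 infected
Step 5: +7 new -> 35 infected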